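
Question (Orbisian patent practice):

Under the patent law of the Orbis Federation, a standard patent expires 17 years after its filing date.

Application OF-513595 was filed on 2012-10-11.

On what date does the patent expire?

2029-10-11

Filing date + 17 years → 11 October 2029.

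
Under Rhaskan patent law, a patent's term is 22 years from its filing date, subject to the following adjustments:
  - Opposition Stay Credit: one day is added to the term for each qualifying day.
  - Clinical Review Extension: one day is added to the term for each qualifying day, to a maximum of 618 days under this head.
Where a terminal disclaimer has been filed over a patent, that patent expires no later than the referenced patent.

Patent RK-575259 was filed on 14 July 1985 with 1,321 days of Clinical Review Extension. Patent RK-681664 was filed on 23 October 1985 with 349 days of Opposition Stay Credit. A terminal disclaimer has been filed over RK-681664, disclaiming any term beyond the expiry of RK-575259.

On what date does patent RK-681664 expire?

Natural term of RK-681664:
  Base: filing + 22 years → 23 October 2007.
  Opposition Stay Credit: +349 days → 6 October 2008.
Expiry of referenced patent RK-575259:
  Base: filing + 22 years → 14 July 2007.
  Clinical Review Extension: 1321 days claimed exceeds the 618-day cap, so +618 days → 23 March 2009.
Terminal disclaimer: RK-681664 expires on the earlier of 6 October 2008 and 23 March 2009.

October 6, 2008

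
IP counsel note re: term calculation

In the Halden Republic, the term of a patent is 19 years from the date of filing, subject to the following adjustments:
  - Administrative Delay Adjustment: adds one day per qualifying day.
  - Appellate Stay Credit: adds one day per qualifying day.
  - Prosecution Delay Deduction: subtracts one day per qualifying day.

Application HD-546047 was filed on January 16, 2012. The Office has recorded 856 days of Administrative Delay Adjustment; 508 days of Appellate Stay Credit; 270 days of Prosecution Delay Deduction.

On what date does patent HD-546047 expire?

2034-01-14

Base term: filing date + 19 years → 16 January 2031.
Administrative Delay Adjustment: +856 days → 21 May 2033.
Appellate Stay Credit: +508 days → 11 October 2034.
Prosecution Delay Deduction: −270 days → 14 January 2034.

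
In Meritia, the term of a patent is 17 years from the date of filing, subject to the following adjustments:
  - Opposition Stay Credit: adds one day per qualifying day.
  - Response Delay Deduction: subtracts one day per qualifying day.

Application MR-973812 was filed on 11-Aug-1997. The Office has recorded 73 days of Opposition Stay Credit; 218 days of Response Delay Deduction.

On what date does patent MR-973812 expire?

Base term: filing date + 17 years → 11 August 2014.
Opposition Stay Credit: +73 days → 23 October 2014.
Response Delay Deduction: −218 days → 19 March 2014.

2014-03-19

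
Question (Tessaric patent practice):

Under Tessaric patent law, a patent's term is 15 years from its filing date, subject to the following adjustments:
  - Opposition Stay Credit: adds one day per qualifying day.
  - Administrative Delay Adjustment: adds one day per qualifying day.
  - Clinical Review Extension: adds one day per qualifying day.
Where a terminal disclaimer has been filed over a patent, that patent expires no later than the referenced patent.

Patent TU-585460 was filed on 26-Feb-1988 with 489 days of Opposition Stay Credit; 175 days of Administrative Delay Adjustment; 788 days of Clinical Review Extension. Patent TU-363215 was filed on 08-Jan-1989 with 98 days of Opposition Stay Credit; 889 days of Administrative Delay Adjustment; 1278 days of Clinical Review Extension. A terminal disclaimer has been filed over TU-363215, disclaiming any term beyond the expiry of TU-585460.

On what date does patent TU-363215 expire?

February 17, 2007

Natural term of TU-363215:
  Base: filing + 15 years → 8 January 2004.
  Opposition Stay Credit: +98 days → 15 April 2004.
  Administrative Delay Adjustment: +889 days → 21 September 2006.
  Clinical Review Extension: +1278 days → 22 March 2010.
Expiry of referenced patent TU-585460:
  Base: filing + 15 years → 26 February 2003.
  Opposition Stay Credit: +489 days → 29 June 2004.
  Administrative Delay Adjustment: +175 days → 21 December 2004.
  Clinical Review Extension: +788 days → 17 February 2007.
Terminal disclaimer: TU-363215 expires on the earlier of 22 March 2010 and 17 February 2007.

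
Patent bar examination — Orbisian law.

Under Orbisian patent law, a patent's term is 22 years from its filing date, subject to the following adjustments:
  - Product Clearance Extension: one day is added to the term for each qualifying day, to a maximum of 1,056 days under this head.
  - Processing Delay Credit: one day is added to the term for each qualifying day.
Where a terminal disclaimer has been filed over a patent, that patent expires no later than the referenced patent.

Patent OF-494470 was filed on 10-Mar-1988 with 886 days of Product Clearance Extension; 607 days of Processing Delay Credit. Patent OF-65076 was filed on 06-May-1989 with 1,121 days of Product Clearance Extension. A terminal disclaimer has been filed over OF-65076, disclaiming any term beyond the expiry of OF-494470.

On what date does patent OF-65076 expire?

2014-03-27

Natural term of OF-65076:
  Base: filing + 22 years → 6 May 2011.
  Product Clearance Extension: 1121 days claimed exceeds the 1056-day cap, so +1056 days → 27 March 2014.
Expiry of referenced patent OF-494470:
  Base: filing + 22 years → 10 March 2010.
  Product Clearance Extension: 886 days (within the 1056-day cap) → +886 days → 12 August 2012.
  Processing Delay Credit: +607 days → 11 April 2014.
Terminal disclaimer: OF-65076 expires on the earlier of 27 March 2014 and 11 April 2014.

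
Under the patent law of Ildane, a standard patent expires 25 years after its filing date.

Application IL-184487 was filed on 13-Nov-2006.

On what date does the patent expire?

Filing date + 25 years → 13 November 2031.

November 13, 2031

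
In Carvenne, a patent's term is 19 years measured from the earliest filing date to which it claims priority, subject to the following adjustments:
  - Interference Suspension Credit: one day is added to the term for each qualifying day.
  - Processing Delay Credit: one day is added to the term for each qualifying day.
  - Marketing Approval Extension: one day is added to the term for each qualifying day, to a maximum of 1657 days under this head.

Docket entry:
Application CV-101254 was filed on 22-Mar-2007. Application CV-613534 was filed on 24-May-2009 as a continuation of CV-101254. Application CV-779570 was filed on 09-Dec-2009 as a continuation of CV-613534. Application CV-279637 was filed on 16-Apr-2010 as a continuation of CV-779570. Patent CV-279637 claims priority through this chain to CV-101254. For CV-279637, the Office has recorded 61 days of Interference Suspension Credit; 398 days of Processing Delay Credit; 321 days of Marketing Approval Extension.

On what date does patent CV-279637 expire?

Earliest priority filing: 22 March 2007.
Base term: 22 March 2007 + 19 years → 22 March 2026.
Interference Suspension Credit: +61 days → 22 May 2026.
Processing Delay Credit: +398 days → 24 June 2027.
Marketing Approval Extension: 321 days (within the 1657-day cap) → +321 days → 10 May 2028.

2028-05-10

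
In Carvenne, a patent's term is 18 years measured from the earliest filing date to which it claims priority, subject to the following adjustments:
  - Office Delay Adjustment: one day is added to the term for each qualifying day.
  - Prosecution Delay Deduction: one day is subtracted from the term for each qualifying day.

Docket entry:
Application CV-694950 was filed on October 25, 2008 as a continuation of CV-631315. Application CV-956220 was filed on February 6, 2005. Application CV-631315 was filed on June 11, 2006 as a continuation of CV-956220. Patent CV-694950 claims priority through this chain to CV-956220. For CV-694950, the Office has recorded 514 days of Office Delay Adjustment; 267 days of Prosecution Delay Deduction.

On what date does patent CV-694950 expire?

October 11, 2023

Earliest priority filing: 6 February 2005.
Base term: 6 February 2005 + 18 years → 6 February 2023.
Office Delay Adjustment: +514 days → 4 July 2024.
Prosecution Delay Deduction: −267 days → 11 October 2023.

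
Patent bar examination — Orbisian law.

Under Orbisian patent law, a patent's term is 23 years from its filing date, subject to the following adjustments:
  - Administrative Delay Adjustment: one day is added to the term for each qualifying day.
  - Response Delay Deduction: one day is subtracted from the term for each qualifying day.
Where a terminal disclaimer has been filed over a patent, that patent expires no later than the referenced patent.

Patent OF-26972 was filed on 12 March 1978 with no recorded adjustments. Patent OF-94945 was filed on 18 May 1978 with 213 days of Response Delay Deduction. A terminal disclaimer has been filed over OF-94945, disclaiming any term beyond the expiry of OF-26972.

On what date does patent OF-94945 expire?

2000-10-17

Natural term of OF-94945:
  Base: filing + 23 years → 18 May 2001.
  Response Delay Deduction: −213 days → 17 October 2000.
Expiry of referenced patent OF-26972:
  Base: filing + 23 years → 12 March 2001.
Terminal disclaimer: OF-94945 expires on the earlier of 17 October 2000 and 12 March 2001.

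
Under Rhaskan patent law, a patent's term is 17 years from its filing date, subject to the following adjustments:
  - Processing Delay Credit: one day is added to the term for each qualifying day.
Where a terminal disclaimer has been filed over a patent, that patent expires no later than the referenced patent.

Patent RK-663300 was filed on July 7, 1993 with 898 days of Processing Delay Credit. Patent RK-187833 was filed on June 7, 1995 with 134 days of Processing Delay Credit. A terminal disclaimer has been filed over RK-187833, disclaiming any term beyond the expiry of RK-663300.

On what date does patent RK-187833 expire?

Natural term of RK-187833:
  Base: filing + 17 years → 7 June 2012.
  Processing Delay Credit: +134 days → 19 October 2012.
Expiry of referenced patent RK-663300:
  Base: filing + 17 years → 7 July 2010.
  Processing Delay Credit: +898 days → 21 December 2012.
Terminal disclaimer: RK-187833 expires on the earlier of 19 October 2012 and 21 December 2012.

October 19, 2012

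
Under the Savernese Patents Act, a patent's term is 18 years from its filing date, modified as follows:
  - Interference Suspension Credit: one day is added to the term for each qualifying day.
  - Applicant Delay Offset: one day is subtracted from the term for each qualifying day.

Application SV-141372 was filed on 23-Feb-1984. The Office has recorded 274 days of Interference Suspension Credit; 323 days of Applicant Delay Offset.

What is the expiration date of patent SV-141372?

Base term: filing date + 18 years → 23 February 2002.
Interference Suspension Credit: +274 days → 24 November 2002.
Applicant Delay Offset: −323 days → 5 January 2002.

January 5, 2002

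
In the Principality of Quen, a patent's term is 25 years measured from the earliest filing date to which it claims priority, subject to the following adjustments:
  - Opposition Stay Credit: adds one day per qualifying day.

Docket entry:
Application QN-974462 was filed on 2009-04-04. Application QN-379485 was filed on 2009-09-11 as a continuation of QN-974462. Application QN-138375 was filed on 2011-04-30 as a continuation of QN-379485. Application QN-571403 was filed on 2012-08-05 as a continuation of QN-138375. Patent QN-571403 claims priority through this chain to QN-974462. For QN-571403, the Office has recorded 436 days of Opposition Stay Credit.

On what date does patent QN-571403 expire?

Earliest priority filing: 4 April 2009.
Base term: 4 April 2009 + 25 years → 4 April 2034.
Opposition Stay Credit: +436 days → 14 June 2035.

2035-06-14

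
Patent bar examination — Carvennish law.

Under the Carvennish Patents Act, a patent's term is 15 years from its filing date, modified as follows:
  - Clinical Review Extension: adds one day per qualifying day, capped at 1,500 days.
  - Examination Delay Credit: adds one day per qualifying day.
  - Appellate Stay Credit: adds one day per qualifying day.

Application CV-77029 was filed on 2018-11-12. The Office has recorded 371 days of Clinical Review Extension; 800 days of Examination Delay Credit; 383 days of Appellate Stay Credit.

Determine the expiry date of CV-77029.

February 13, 2038

Base term: filing date + 15 years → 12 November 2033.
Clinical Review Extension: 371 days (within the 1500-day cap) → +371 days → 18 November 2034.
Examination Delay Credit: +800 days → 26 January 2037.
Appellate Stay Credit: +383 days → 13 February 2038.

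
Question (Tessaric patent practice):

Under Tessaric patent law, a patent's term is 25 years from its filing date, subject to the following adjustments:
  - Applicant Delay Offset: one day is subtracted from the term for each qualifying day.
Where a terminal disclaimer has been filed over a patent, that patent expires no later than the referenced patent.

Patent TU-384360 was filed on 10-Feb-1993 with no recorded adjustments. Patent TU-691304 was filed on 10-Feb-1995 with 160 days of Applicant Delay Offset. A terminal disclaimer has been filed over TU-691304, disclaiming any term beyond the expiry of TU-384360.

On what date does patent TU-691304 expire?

Natural term of TU-691304:
  Base: filing + 25 years → 10 February 2020.
  Applicant Delay Offset: −160 days → 3 September 2019.
Expiry of referenced patent TU-384360:
  Base: filing + 25 years → 10 February 2018.
Terminal disclaimer: TU-691304 expires on the earlier of 3 September 2019 and 10 February 2018.

2018-02-10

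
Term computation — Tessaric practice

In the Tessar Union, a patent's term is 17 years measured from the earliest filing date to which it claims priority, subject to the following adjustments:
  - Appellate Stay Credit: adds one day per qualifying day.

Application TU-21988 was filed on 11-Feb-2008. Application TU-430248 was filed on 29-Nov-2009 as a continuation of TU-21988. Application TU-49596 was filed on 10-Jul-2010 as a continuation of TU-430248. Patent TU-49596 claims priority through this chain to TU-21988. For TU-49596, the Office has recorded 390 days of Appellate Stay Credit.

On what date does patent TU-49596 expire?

Earliest priority filing: 11 February 2008.
Base term: 11 February 2008 + 17 years → 11 February 2025.
Appellate Stay Credit: +390 days → 8 March 2026.

March 8, 2026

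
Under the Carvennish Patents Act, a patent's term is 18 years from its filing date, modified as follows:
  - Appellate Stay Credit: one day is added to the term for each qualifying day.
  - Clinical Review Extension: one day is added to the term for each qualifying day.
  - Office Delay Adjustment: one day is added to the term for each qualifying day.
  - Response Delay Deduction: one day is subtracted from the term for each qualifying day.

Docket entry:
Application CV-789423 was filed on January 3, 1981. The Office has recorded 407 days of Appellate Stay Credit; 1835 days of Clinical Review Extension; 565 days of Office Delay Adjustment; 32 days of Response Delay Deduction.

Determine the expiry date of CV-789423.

Base term: filing date + 18 years → 3 January 1999.
Appellate Stay Credit: +407 days → 14 February 2000.
Clinical Review Extension: +1835 days → 22 February 2005.
Office Delay Adjustment: +565 days → 10 September 2006.
Response Delay Deduction: −32 days → 9 August 2006.

August 9, 2006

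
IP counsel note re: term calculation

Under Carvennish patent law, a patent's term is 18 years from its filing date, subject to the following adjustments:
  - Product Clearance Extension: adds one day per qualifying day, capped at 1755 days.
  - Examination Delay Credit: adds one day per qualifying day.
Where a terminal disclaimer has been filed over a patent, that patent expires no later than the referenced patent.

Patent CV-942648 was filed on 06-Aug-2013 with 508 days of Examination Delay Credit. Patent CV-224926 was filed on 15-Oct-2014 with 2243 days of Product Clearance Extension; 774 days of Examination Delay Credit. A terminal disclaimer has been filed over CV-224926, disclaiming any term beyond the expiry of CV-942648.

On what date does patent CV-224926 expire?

Natural term of CV-224926:
  Base: filing + 18 years → 15 October 2032.
  Product Clearance Extension: 2243 days claimed exceeds the 1755-day cap, so +1755 days → 5 August 2037.
  Examination Delay Credit: +774 days → 18 September 2039.
Expiry of referenced patent CV-942648:
  Base: filing + 18 years → 6 August 2031.
  Examination Delay Credit: +508 days → 26 December 2032.
Terminal disclaimer: CV-224926 expires on the earlier of 18 September 2039 and 26 December 2032.

2032-12-26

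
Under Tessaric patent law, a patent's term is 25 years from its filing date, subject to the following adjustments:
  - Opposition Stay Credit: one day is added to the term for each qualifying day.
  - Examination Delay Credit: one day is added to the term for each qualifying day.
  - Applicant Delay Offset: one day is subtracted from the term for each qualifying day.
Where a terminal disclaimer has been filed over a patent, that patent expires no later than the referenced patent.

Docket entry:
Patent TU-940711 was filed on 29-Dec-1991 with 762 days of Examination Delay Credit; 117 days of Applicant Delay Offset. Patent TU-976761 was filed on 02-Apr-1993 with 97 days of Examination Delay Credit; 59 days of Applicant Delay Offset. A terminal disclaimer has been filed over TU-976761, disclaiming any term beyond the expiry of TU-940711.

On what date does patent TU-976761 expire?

May 10, 2018

Natural term of TU-976761:
  Base: filing + 25 years → 2 April 2018.
  Examination Delay Credit: +97 days → 8 July 2018.
  Applicant Delay Offset: −59 days → 10 May 2018.
Expiry of referenced patent TU-940711:
  Base: filing + 25 years → 29 December 2016.
  Examination Delay Credit: +762 days → 30 January 2019.
  Applicant Delay Offset: −117 days → 5 October 2018.
Terminal disclaimer: TU-976761 expires on the earlier of 10 May 2018 and 5 October 2018.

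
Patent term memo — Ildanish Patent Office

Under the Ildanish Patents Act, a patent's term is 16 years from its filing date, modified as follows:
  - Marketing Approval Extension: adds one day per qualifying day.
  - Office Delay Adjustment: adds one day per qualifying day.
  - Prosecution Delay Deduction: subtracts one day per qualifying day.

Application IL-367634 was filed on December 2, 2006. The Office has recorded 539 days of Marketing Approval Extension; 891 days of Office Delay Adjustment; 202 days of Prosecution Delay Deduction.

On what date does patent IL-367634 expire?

2026-04-13

Base term: filing date + 16 years → 2 December 2022.
Marketing Approval Extension: +539 days → 24 May 2024.
Office Delay Adjustment: +891 days → 1 November 2026.
Prosecution Delay Deduction: −202 days → 13 April 2026.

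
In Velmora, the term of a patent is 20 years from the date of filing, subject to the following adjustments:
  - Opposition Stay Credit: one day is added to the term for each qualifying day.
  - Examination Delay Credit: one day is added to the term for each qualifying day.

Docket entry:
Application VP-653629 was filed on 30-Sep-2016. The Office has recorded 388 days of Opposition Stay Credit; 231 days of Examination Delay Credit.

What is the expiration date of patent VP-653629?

2038-06-11

Base term: filing date + 20 years → 30 September 2036.
Opposition Stay Credit: +388 days → 23 October 2037.
Examination Delay Credit: +231 days → 11 June 2038.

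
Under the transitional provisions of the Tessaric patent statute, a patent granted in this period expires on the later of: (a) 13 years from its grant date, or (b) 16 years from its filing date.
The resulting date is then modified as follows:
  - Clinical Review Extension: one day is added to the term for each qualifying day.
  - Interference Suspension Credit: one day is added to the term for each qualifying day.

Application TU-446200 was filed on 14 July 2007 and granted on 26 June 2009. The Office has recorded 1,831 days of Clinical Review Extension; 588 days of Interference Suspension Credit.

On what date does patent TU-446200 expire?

(a) grant + 13 years → 26 June 2022.
(b) filing + 16 years → 14 July 2023.
Later of the two: 14 July 2023.
Clinical Review Extension: +1831 days → 18 July 2028.
Interference Suspension Credit: +588 days → 26 February 2030.

2030-02-26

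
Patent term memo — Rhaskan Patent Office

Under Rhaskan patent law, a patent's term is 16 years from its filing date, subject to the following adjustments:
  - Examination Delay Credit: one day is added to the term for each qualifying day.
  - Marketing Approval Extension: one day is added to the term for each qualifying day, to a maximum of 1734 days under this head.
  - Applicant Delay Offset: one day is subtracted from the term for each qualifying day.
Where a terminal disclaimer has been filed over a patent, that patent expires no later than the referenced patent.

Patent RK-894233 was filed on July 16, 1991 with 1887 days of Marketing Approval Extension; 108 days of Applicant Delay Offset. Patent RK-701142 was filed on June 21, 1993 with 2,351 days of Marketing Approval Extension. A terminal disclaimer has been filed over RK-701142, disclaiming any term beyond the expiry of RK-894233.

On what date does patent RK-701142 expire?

Natural term of RK-701142:
  Base: filing + 16 years → 21 June 2009.
  Marketing Approval Extension: 2351 days claimed exceeds the 1734-day cap, so +1734 days → 21 March 2014.
Expiry of referenced patent RK-894233:
  Base: filing + 16 years → 16 July 2007.
  Marketing Approval Extension: 1887 days claimed exceeds the 1734-day cap, so +1734 days → 14 April 2012.
  Applicant Delay Offset: −108 days → 28 December 2011.
Terminal disclaimer: RK-701142 expires on the earlier of 21 March 2014 and 28 December 2011.

December 28, 2011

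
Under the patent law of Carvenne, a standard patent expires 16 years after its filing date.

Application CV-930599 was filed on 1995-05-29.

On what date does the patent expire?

Filing date + 16 years → 29 May 2011.

May 29, 2011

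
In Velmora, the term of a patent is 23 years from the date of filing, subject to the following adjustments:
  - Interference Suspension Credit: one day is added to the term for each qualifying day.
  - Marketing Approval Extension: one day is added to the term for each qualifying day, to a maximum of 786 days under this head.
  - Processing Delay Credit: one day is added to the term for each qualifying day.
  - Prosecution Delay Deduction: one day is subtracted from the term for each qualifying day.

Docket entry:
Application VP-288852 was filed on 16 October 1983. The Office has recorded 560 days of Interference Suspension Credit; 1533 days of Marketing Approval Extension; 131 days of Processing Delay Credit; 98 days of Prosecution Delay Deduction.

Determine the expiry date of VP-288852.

Base term: filing date + 23 years → 16 October 2006.
Interference Suspension Credit: +560 days → 28 April 2008.
Marketing Approval Extension: 1533 days claimed exceeds the 786-day cap, so +786 days → 23 June 2010.
Processing Delay Credit: +131 days → 1 November 2010.
Prosecution Delay Deduction: −98 days → 26 July 2010.

2010-07-26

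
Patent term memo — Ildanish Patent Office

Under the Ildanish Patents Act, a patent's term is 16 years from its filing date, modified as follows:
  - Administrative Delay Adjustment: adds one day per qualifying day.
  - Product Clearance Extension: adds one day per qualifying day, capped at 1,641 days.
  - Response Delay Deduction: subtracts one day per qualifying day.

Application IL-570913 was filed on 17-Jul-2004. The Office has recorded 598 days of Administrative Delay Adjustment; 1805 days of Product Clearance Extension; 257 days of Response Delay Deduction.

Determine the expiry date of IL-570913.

December 20, 2025

Base term: filing date + 16 years → 17 July 2020.
Administrative Delay Adjustment: +598 days → 7 March 2022.
Product Clearance Extension: 1805 days claimed exceeds the 1641-day cap, so +1641 days → 3 September 2026.
Response Delay Deduction: −257 days → 20 December 2025.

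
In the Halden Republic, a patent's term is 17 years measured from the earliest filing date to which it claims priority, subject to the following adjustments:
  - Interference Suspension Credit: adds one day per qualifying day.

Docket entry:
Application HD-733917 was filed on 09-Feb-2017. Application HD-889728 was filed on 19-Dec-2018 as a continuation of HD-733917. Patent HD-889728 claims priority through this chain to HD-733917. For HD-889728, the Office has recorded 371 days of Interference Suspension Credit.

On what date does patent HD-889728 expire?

Earliest priority filing: 9 February 2017.
Base term: 9 February 2017 + 17 years → 9 February 2034.
Interference Suspension Credit: +371 days → 15 February 2035.

February 15, 2035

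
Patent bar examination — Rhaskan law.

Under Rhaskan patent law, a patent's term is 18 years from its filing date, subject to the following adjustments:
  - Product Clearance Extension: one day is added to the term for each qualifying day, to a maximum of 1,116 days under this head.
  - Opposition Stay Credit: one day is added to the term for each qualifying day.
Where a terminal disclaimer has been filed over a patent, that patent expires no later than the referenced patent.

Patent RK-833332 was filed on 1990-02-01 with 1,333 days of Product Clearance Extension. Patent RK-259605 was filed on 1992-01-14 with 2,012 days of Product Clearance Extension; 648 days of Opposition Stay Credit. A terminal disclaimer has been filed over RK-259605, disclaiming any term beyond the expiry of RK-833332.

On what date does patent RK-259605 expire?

Natural term of RK-259605:
  Base: filing + 18 years → 14 January 2010.
  Product Clearance Extension: 2012 days claimed exceeds the 1116-day cap, so +1116 days → 3 February 2013.
  Opposition Stay Credit: +648 days → 13 November 2014.
Expiry of referenced patent RK-833332:
  Base: filing + 18 years → 1 February 2008.
  Product Clearance Extension: 1333 days claimed exceeds the 1116-day cap, so +1116 days → 21 February 2011.
Terminal disclaimer: RK-259605 expires on the earlier of 13 November 2014 and 21 February 2011.

2011-02-21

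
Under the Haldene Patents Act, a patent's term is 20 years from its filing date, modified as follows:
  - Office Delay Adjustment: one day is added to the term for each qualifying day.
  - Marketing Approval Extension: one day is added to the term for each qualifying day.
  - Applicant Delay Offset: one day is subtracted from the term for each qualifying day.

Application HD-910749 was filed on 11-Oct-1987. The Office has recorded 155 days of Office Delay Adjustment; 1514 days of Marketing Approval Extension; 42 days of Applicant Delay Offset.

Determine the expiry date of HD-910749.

2012-03-25

Base term: filing date + 20 years → 11 October 2007.
Office Delay Adjustment: +155 days → 14 March 2008.
Marketing Approval Extension: +1514 days → 6 May 2012.
Applicant Delay Offset: −42 days → 25 March 2012.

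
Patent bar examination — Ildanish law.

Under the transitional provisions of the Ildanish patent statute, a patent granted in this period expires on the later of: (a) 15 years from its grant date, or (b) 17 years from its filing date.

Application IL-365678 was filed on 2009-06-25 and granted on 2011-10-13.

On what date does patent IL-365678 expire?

October 13, 2026

(a) grant + 15 years → 13 October 2026.
(b) filing + 17 years → 25 June 2026.
Later of the two: 13 October 2026.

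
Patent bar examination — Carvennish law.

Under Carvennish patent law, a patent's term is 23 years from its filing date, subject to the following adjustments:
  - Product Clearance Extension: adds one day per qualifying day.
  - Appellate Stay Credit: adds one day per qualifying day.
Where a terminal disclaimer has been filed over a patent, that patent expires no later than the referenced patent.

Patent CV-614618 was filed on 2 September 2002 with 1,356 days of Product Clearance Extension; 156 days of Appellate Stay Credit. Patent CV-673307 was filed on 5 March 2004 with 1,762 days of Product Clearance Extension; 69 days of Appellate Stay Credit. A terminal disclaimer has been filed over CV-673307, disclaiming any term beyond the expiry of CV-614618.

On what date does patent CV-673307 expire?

October 23, 2029

Natural term of CV-673307:
  Base: filing + 23 years → 5 March 2027.
  Product Clearance Extension: +1762 days → 31 December 2031.
  Appellate Stay Credit: +69 days → 9 March 2032.
Expiry of referenced patent CV-614618:
  Base: filing + 23 years → 2 September 2025.
  Product Clearance Extension: +1356 days → 20 May 2029.
  Appellate Stay Credit: +156 days → 23 October 2029.
Terminal disclaimer: CV-673307 expires on the earlier of 9 March 2032 and 23 October 2029.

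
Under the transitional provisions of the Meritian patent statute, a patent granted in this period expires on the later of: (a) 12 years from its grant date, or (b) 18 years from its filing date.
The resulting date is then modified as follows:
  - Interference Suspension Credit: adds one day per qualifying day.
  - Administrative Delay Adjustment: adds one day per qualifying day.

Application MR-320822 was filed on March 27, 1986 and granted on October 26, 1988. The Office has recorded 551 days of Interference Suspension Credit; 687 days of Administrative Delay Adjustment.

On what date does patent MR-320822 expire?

(a) grant + 12 years → 26 October 2000.
(b) filing + 18 years → 27 March 2004.
Later of the two: 27 March 2004.
Interference Suspension Credit: +551 days → 29 September 2005.
Administrative Delay Adjustment: +687 days → 17 August 2007.

August 17, 2007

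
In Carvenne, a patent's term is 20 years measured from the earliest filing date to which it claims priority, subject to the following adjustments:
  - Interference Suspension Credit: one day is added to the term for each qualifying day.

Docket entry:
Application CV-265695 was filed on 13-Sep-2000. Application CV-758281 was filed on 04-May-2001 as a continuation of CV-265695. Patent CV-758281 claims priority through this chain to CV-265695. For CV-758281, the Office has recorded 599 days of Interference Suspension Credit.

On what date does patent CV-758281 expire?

Earliest priority filing: 13 September 2000.
Base term: 13 September 2000 + 20 years → 13 September 2020.
Interference Suspension Credit: +599 days → 5 May 2022.

2022-05-05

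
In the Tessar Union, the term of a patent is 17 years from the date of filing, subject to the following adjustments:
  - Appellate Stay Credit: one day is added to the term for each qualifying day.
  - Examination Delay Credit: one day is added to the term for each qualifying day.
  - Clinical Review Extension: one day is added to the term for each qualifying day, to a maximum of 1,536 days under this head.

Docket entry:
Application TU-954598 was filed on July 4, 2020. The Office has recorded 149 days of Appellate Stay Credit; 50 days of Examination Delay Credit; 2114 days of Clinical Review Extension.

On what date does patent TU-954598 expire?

April 4, 2042

Base term: filing date + 17 years → 4 July 2037.
Appellate Stay Credit: +149 days → 30 November 2037.
Examination Delay Credit: +50 days → 19 January 2038.
Clinical Review Extension: 2114 days claimed exceeds the 1536-day cap, so +1536 days → 4 April 2042.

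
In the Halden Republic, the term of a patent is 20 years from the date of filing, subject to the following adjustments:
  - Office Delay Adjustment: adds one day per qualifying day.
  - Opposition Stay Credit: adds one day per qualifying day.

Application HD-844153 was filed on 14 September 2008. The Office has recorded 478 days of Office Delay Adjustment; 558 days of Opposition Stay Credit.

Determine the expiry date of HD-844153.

July 17, 2031

Base term: filing date + 20 years → 14 September 2028.
Office Delay Adjustment: +478 days → 5 January 2030.
Opposition Stay Credit: +558 days → 17 July 2031.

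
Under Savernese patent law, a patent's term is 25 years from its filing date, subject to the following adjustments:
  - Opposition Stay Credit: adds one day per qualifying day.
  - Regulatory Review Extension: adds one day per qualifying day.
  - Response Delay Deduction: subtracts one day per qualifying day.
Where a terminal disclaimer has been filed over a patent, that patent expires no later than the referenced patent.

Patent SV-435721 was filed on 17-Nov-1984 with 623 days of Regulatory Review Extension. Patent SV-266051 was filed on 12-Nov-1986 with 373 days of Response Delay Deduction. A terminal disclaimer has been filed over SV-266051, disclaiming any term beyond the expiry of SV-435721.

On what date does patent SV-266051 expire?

2010-11-04

Natural term of SV-266051:
  Base: filing + 25 years → 12 November 2011.
  Response Delay Deduction: −373 days → 4 November 2010.
Expiry of referenced patent SV-435721:
  Base: filing + 25 years → 17 November 2009.
  Regulatory Review Extension: +623 days → 2 August 2011.
Terminal disclaimer: SV-266051 expires on the earlier of 4 November 2010 and 2 August 2011.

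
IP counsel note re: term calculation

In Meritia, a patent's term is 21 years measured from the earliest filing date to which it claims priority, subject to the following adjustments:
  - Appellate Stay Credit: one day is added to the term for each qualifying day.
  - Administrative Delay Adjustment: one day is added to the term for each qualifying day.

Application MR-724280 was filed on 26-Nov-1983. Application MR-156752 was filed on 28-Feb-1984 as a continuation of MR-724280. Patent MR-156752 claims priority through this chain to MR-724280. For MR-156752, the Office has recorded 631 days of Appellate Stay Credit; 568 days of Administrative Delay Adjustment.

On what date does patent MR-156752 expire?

Earliest priority filing: 26 November 1983.
Base term: 26 November 1983 + 21 years → 26 November 2004.
Appellate Stay Credit: +631 days → 19 August 2006.
Administrative Delay Adjustment: +568 days → 9 March 2008.

2008-03-09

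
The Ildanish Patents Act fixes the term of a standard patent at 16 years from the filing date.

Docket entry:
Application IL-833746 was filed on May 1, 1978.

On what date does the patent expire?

Filing date + 16 years → 1 May 1994.

1994-05-01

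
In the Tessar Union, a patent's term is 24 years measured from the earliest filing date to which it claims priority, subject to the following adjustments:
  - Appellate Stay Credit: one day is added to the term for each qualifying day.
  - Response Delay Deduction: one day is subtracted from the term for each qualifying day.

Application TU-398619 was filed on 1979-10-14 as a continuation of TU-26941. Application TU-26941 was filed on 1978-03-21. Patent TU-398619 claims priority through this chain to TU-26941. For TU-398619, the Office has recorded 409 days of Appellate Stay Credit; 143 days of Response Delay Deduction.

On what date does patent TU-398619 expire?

December 12, 2002

Earliest priority filing: 21 March 1978.
Base term: 21 March 1978 + 24 years → 21 March 2002.
Appellate Stay Credit: +409 days → 4 May 2003.
Response Delay Deduction: −143 days → 12 December 2002.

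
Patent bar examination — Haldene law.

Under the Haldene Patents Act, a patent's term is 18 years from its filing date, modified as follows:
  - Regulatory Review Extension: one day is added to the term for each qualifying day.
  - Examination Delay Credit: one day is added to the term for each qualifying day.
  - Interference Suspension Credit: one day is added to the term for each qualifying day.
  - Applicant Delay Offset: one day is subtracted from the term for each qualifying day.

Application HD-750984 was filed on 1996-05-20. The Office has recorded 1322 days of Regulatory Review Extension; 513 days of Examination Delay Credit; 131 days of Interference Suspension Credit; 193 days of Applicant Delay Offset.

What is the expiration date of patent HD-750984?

Base term: filing date + 18 years → 20 May 2014.
Regulatory Review Extension: +1322 days → 1 January 2018.
Examination Delay Credit: +513 days → 29 May 2019.
Interference Suspension Credit: +131 days → 7 October 2019.
Applicant Delay Offset: −193 days → 28 March 2019.

March 28, 2019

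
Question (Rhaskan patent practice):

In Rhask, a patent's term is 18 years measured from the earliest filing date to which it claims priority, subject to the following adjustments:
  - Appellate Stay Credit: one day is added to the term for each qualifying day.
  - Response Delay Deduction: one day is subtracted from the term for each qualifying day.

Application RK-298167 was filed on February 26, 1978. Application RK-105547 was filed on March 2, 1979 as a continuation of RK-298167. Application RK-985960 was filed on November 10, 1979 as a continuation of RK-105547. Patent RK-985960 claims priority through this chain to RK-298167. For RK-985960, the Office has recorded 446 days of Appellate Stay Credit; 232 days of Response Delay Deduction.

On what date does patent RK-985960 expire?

1996-09-27

Earliest priority filing: 26 February 1978.
Base term: 26 February 1978 + 18 years → 26 February 1996.
Appellate Stay Credit: +446 days → 17 May 1997.
Response Delay Deduction: −232 days → 27 September 1996.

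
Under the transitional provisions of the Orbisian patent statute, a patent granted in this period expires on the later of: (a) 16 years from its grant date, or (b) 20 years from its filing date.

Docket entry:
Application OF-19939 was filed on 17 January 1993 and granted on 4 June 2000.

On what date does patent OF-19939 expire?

June 4, 2016

(a) grant + 16 years → 4 June 2016.
(b) filing + 20 years → 17 January 2013.
Later of the two: 4 June 2016.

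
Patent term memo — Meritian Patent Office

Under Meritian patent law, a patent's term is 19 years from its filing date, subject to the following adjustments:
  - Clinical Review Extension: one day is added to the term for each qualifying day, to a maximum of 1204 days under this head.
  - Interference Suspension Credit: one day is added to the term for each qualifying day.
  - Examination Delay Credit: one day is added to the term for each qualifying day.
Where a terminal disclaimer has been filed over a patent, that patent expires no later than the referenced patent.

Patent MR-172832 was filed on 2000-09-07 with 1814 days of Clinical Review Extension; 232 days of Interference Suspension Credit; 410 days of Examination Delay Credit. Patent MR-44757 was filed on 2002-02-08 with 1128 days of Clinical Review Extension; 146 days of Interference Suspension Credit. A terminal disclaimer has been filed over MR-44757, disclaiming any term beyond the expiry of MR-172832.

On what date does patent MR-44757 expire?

2024-08-05

Natural term of MR-44757:
  Base: filing + 19 years → 8 February 2021.
  Clinical Review Extension: 1128 days (within the 1204-day cap) → +1128 days → 12 March 2024.
  Interference Suspension Credit: +146 days → 5 August 2024.
Expiry of referenced patent MR-172832:
  Base: filing + 19 years → 7 September 2019.
  Clinical Review Extension: 1814 days claimed exceeds the 1204-day cap, so +1204 days → 24 December 2022.
  Interference Suspension Credit: +232 days → 13 August 2023.
  Examination Delay Credit: +410 days → 26 September 2024.
Terminal disclaimer: MR-44757 expires on the earlier of 5 August 2024 and 26 September 2024.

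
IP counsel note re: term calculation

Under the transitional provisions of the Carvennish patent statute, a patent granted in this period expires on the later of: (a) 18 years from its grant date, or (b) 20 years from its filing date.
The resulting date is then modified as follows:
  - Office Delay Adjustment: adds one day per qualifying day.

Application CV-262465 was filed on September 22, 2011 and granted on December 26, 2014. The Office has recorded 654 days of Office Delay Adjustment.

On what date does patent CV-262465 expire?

(a) grant + 18 years → 26 December 2032.
(b) filing + 20 years → 22 September 2031.
Later of the two: 26 December 2032.
Office Delay Adjustment: +654 days → 11 October 2034.

2034-10-11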